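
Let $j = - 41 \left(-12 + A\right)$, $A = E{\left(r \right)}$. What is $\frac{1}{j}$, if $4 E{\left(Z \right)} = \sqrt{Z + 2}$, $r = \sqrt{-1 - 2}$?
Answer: $\frac{1}{492 - \frac{41 \sqrt{2 + i \sqrt{3}}}{4}} \approx 0.0020989 + 2.566 \cdot 10^{-5} i$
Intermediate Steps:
$r = i \sqrt{3}$ ($r = \sqrt{-3} = i \sqrt{3} \approx 1.732 i$)
$E{\left(Z \right)} = \frac{\sqrt{2 + Z}}{4}$ ($E{\left(Z \right)} = \frac{\sqrt{Z + 2}}{4} = \frac{\sqrt{2 + Z}}{4}$)
$A = \frac{\sqrt{2 + i \sqrt{3}}}{4} \approx 0.38102 + 0.14206 i$
$j = 492 - \frac{41 \sqrt{2 + i \sqrt{3}}}{4}$ ($j = - 41 \left(-12 + \frac{\sqrt{2 + i \sqrt{3}}}{4}\right) = 492 - \frac{41 \sqrt{2 + i \sqrt{3}}}{4} \approx 476.38 - 5.8243 i$)
$\frac{1}{j} = \frac{1}{492 - \frac{41 \sqrt{2 + i \sqrt{3}}}{4}}$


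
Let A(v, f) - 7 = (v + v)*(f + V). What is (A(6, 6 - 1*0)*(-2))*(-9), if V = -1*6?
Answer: 126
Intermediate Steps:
V = -6
A(v, f) = 7 + 2*v*(-6 + f) (A(v, f) = 7 + (v + v)*(f - 6) = 7 + (2*v)*(-6 + f) = 7 + 2*v*(-6 + f))
(A(6, 6 - 1*0)*(-2))*(-9) = ((7 - 12*6 + 2*(6 - 1*0)*6)*(-2))*(-9) = ((7 - 72 + 2*(6 + 0)*6)*(-2))*(-9) = ((7 - 72 + 2*6*6)*(-2))*(-9) = ((7 - 72 + 72)*(-2))*(-9) = (7*(-2))*(-9) = -14*(-9) = 126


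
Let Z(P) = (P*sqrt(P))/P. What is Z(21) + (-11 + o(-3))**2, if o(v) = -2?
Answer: 169 + sqrt(21) ≈ 173.58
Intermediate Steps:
Z(P) = sqrt(P) (Z(P) = P**(3/2)/P = sqrt(P))
Z(21) + (-11 + o(-3))**2 = sqrt(21) + (-11 - 2)**2 = sqrt(21) + (-13)**2 = sqrt(21) + 169 = 169 + sqrt(21)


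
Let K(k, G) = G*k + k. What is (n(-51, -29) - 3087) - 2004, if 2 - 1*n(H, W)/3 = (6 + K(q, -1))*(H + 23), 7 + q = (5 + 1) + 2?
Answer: -4581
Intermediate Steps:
q = 1 (q = -7 + ((5 + 1) + 2) = -7 + (6 + 2) = -7 + 8 = 1)
K(k, G) = k + G*k
n(H, W) = -408 - 18*H (n(H, W) = 6 - 3*(6 + 1*(1 - 1))*(H + 23) = 6 - 3*(6 + 1*0)*(23 + H) = 6 - 3*(6 + 0)*(23 + H) = 6 - 18*(23 + H) = 6 - 3*(138 + 6*H) = 6 + (-414 - 18*H) = -408 - 18*H)
(n(-51, -29) - 3087) - 2004 = ((-408 - 18*(-51)) - 3087) - 2004 = ((-408 + 918) - 3087) - 2004 = (510 - 3087) - 2004 = -2577 - 2004 = -4581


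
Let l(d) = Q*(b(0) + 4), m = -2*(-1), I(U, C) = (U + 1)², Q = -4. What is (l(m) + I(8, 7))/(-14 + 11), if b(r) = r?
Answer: -65/3 ≈ -21.667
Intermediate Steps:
I(U, C) = (1 + U)²
m = 2
l(d) = -16 (l(d) = -4*(0 + 4) = -4*4 = -16)
(l(m) + I(8, 7))/(-14 + 11) = (-16 + (1 + 8)²)/(-14 + 11) = (-16 + 9²)/(-3) = (-16 + 81)*(-⅓) = 65*(-⅓) = -65/3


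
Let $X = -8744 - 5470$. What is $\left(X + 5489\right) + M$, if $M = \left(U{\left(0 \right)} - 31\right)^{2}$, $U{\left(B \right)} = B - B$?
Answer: $-7764$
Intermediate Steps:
$U{\left(B \right)} = 0$
$X = -14214$
$M = 961$ ($M = \left(0 - 31\right)^{2} = \left(-31\right)^{2} = 961$)
$\left(X + 5489\right) + M = \left(-14214 + 5489\right) + 961 = -8725 + 961 = -7764$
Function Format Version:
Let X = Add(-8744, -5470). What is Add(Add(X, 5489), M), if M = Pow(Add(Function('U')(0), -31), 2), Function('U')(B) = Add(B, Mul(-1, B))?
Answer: -7764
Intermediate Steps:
Function('U')(B) = 0
X = -14214
M = 961 (M = Pow(Add(0, -31), 2) = Pow(-31, 2) = 961)
Add(Add(X, 5489), M) = Add(Add(-14214, 5489), 961) = Add(-8725, 961) = -7764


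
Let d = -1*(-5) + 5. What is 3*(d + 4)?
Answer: 42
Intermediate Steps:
d = 10 (d = 5 + 5 = 10)
3*(d + 4) = 3*(10 + 4) = 3*14 = 42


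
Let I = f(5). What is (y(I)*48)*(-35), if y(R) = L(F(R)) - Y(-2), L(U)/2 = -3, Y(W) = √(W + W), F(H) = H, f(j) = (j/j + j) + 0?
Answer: 10080 + 3360*I ≈ 10080.0 + 3360.0*I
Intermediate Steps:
f(j) = 1 + j (f(j) = (1 + j) + 0 = 1 + j)
Y(W) = √2*√W (Y(W) = √(2*W) = √2*√W)
I = 6 (I = 1 + 5 = 6)
L(U) = -6 (L(U) = 2*(-3) = -6)
y(R) = -6 - 2*I (y(R) = -6 - √2*√(-2) = -6 - √2*I*√2 = -6 - 2*I)
(y(I)*48)*(-35) = ((-6 - 2*I)*48)*(-35) = (-288 - 96*I)*(-35) = 10080 + 3360*I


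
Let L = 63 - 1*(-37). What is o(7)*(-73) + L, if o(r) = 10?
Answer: -630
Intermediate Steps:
L = 100 (L = 63 + 37 = 100)
o(7)*(-73) + L = 10*(-73) + 100 = -730 + 100 = -630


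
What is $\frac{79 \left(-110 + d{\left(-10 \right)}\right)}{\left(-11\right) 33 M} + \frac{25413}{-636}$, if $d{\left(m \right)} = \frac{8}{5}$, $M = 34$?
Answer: $- \frac{256833997}{6541260} \approx -39.264$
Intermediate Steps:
$d{\left(m \right)} = \frac{8}{5}$ ($d{\left(m \right)} = 8 \cdot \frac{1}{5} = \frac{8}{5}$)
$\frac{79 \left(-110 + d{\left(-10 \right)}\right)}{\left(-11\right) 33 M} + \frac{25413}{-636} = \frac{79 \left(-110 + \frac{8}{5}\right)}{\left(-11\right) 33 \cdot 34} + \frac{25413}{-636} = \frac{79 \left(- \frac{542}{5}\right)}{\left(-363\right) 34} + 25413 \left(- \frac{1}{636}\right) = - \frac{42818}{5 \left(-12342\right)} - \frac{8471}{212} = \left(- \frac{42818}{5}\right) \left(- \frac{1}{12342}\right) - \frac{8471}{212} = \frac{21409}{30855} - \frac{8471}{212} = - \frac{256833997}{6541260}$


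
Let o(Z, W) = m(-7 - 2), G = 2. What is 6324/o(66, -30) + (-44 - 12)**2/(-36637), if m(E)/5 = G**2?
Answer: 57907417/183185 ≈ 316.11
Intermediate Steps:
m(E) = 20 (m(E) = 5*2**2 = 5*4 = 20)
o(Z, W) = 20
6324/o(66, -30) + (-44 - 12)**2/(-36637) = 6324/20 + (-44 - 12)**2/(-36637) = 6324*(1/20) + (-56)**2*(-1/36637) = 1581/5 + 3136*(-1/36637) = 1581/5 - 3136/36637 = 57907417/183185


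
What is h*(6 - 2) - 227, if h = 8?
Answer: -195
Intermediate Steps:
h*(6 - 2) - 227 = 8*(6 - 2) - 227 = 8*4 - 227 = 32 - 227 = -195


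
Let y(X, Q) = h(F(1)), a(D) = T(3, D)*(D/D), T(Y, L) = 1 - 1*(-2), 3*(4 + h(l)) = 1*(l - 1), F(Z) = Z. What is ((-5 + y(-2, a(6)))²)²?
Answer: 6561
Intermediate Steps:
h(l) = -13/3 + l/3 (h(l) = -4 + (1*(l - 1))/3 = -4 + (1*(-1 + l))/3 = -4 + (-1 + l)/3 = -4 + (-⅓ + l/3) = -13/3 + l/3)
T(Y, L) = 3 (T(Y, L) = 1 + 2 = 3)
a(D) = 3 (a(D) = 3*(D/D) = 3*1 = 3)
y(X, Q) = -4 (y(X, Q) = -13/3 + (⅓)*1 = -13/3 + ⅓ = -4)
((-5 + y(-2, a(6)))²)² = ((-5 - 4)²)² = ((-9)²)² = 81² = 6561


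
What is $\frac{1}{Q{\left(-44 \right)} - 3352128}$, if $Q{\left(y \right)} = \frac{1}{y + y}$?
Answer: $- \frac{88}{294987265} \approx -2.9832 \cdot 10^{-7}$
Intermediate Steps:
$Q{\left(y \right)} = \frac{1}{2 y}$
$\frac{1}{Q{\left(-44 \right)} - 3352128} = \frac{1}{\frac{1}{2 \left(-44\right)} - 3352128} = \frac{1}{\frac{1}{2} \left(- \frac{1}{44}\right) - 3352128} = \frac{1}{- \frac{1}{88} - 3352128} = \frac{1}{- \frac{294987265}{88}} = - \frac{88}{294987265}$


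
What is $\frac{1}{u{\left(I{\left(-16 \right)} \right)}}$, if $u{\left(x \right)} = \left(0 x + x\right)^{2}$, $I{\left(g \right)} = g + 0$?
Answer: $\frac{1}{256} \approx 0.0039063$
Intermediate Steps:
$I{\left(g \right)} = g$
$u{\left(x \right)} = x^{2}$ ($u{\left(x \right)} = \left(0 + x\right)^{2} = x^{2}$)
$\frac{1}{u{\left(I{\left(-16 \right)} \right)}} = \frac{1}{\left(-16\right)^{2}} = \frac{1}{256}$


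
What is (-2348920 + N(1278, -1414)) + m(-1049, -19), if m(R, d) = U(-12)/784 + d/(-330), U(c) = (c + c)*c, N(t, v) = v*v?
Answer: -5651796209/16170 ≈ -3.4952e+5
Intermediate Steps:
N(t, v) = v**2
U(c) = 2*c**2 (U(c) = (2*c)*c = 2*c**2)
m(R, d) = 18/49 - d/330 (m(R, d) = (2*(-12)**2)/784 + d/(-330) = (2*144)*(1/784) + d*(-1/330) = 288*(1/784) - d/330 = 18/49 - d/330)
(-2348920 + N(1278, -1414)) + m(-1049, -19) = (-2348920 + (-1414)**2) + (18/49 - 1/330*(-19)) = (-2348920 + 1999396) + (18/49 + 19/330) = -349524 + 6871/16170 = -5651796209/16170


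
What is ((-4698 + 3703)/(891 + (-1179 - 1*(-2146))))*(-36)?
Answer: 17910/929 ≈ 19.279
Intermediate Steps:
((-4698 + 3703)/(891 + (-1179 - 1*(-2146))))*(-36) = -995/(891 + (-1179 + 2146))*(-36) = -995/(891 + 967)*(-36) = -995/1858*(-36) = 17910/929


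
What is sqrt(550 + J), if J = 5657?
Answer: sqrt(6207) ≈ 78.785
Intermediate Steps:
sqrt(550 + J) = sqrt(550 + 5657) = sqrt(6207)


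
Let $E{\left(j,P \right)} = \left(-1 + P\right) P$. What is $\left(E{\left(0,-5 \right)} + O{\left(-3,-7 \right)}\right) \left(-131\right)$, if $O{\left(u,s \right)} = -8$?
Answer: $-2882$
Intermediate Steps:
$E{\left(j,P \right)} = P \left(-1 + P\right)$
$\left(E{\left(0,-5 \right)} + O{\left(-3,-7 \right)}\right) \left(-131\right) = \left(- 5 \left(-1 - 5\right) - 8\right) \left(-131\right) = \left(\left(-5\right) \left(-6\right) - 8\right) \left(-131\right) = \left(30 - 8\right) \left(-131\right) = 22 \left(-131\right) = -2882$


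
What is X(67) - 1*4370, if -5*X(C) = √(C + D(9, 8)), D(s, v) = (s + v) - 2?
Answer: -4370 - √82/5 ≈ -4371.8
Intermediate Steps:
D(s, v) = -2 + s + v
X(C) = -√(15 + C)/5 (X(C) = -√(C + (-2 + 9 + 8))/5 = -√(C + 15)/5 = -√(15 + C)/5)
X(67) - 1*4370 = -√(15 + 67)/5 - 1*4370 = -√82/5 - 4370 = -4370 - √82/5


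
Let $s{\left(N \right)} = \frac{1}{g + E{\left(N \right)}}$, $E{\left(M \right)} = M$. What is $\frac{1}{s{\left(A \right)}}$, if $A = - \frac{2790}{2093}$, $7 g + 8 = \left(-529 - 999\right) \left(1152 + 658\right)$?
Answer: $- \frac{118134786}{299} \approx -3.951 \cdot 10^{5}$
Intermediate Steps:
$g = - \frac{2765688}{7}$ ($g = - \frac{8}{7} + \frac{\left(-529 - 999\right) \left(1152 + 658\right)}{7} = - \frac{8}{7} + \frac{\left(-1528\right) 1810}{7} = - \frac{8}{7} + \frac{1}{7} \left(-2765680\right) = - \frac{8}{7} - \frac{2765680}{7} = - \frac{2765688}{7} \approx -3.951 \cdot 10^{5}$)
$A = - \frac{2790}{2093}$ ($A = \left(-2790\right) \frac{1}{2093} = - \frac{2790}{2093} \approx -1.333$)
$s{\left(N \right)} = \frac{1}{- \frac{2765688}{7} + N}$
$\frac{1}{s{\left(A \right)}} = \frac{1}{7 \frac{1}{-2765688 + 7 \left(- \frac{2790}{2093}\right)}} = \frac{1}{7 \frac{1}{-2765688 - \frac{2790}{299}}} = \frac{1}{7 \frac{1}{- \frac{826943502}{299}}} = \frac{1}{7 \left(- \frac{299}{826943502}\right)} = \frac{1}{- \frac{299}{118134786}} = - \frac{118134786}{299}$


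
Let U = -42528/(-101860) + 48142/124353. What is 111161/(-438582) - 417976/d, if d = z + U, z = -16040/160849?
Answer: -46686428514671410733338687/78738492335960990634 ≈ -5.9293e+5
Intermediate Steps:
z = -16040/160849 (z = -16040*1/160849 = -16040/160849 ≈ -0.099721)
U = 2548057126/3166649145 (U = -42528*(-1/101860) + 48142*(1/124353) = 10632/25465 + 48142/124353 = 2548057126/3166649145 ≈ 0.80465)
d = 359059388374174/509352348324105 (d = -16040/160849 + 2548057126/3166649145 = 359059388374174/509352348324105 ≈ 0.70493)
111161/(-438582) - 417976/d = 111161/(-438582) - 417976/359059388374174/509352348324105 = 111161*(-1/438582) - 417976*509352348324105/359059388374174 = -111161/438582 - 106448528571558055740/179529694187087 = -46686428514671410733338687/78738492335960990634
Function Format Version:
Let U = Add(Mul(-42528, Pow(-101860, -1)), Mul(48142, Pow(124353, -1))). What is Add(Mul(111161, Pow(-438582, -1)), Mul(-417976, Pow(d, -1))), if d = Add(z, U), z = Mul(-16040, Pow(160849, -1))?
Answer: Rational(-46686428514671410733338687, 78738492335960990634) ≈ -5.9293e+5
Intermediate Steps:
z = Rational(-16040, 160849) (z = Mul(-16040, Rational(1, 160849)) = Rational(-16040, 160849) ≈ -0.099721)
U = Rational(2548057126, 3166649145) (U = Add(Mul(-42528, Rational(-1, 101860)), Mul(48142, Rational(1, 124353))) = Add(Rational(10632, 25465), Rational(48142, 124353)) = Rational(2548057126, 3166649145) ≈ 0.80465)
d = Rational(359059388374174, 509352348324105) (d = Add(Rational(-16040, 160849), Rational(2548057126, 3166649145)) = Rational(359059388374174, 509352348324105) ≈ 0.70493)
Add(Mul(111161, Pow(-438582, -1)), Mul(-417976, Pow(d, -1))) = Add(Mul(111161, Pow(-438582, -1)), Mul(-417976, Pow(Rational(359059388374174, 509352348324105), -1))) = Add(Mul(111161, Rational(-1, 438582)), Mul(-417976, Rational(509352348324105, 359059388374174))) = Add(Rational(-111161, 438582), Rational(-106448528571558055740, 179529694187087)) = Rational(-46686428514671410733338687, 78738492335960990634)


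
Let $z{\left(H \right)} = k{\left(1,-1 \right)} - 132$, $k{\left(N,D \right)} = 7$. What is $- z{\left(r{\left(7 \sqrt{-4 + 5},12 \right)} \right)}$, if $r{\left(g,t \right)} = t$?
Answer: $125$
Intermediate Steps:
$z{\left(H \right)} = -125$ ($z{\left(H \right)} = 7 - 132 = -125$)
$- z{\left(r{\left(7 \sqrt{-4 + 5},12 \right)} \right)} = \left(-1\right) \left(-125\right) = 125$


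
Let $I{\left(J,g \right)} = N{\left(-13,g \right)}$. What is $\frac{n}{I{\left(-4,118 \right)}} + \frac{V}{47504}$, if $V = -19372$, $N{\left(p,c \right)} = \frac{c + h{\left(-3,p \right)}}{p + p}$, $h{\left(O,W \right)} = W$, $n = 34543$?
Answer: $- \frac{10666557883}{1246980} \approx -8553.9$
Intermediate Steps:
$N{\left(p,c \right)} = \frac{c + p}{2 p}$ ($N{\left(p,c \right)} = \frac{c + p}{p + p} = \frac{c + p}{2 p}$)
$I{\left(J,g \right)} = \frac{1}{2} - \frac{g}{26}$ ($I{\left(J,g \right)} = \frac{g - 13}{2 \left(-13\right)} = \frac{1}{2} \left(- \frac{1}{13}\right) \left(-13 + g\right) = \frac{1}{2} - \frac{g}{26}$)
$\frac{n}{I{\left(-4,118 \right)}} + \frac{V}{47504} = \frac{34543}{\frac{1}{2} - \frac{59}{13}} - \frac{19372}{47504} = \frac{34543}{\frac{1}{2} - \frac{59}{13}} - \frac{4843}{11876} = \frac{34543}{- \frac{105}{26}} - \frac{4843}{11876} = 34543 \left(- \frac{26}{105}\right) - \frac{4843}{11876} = - \frac{898118}{105} - \frac{4843}{11876} = - \frac{10666557883}{1246980}$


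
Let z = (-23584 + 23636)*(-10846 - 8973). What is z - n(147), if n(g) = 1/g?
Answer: -151496437/147 ≈ -1.0306e+6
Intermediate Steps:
z = -1030588 (z = 52*(-19819) = -1030588)
z - n(147) = -1030588 - 1/147 = -151496437/147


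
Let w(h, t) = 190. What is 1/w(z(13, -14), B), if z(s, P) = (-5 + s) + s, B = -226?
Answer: 1/190 ≈ 0.0052632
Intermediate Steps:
z(s, P) = -5 + 2*s
1/w(z(13, -14), B) = 1/190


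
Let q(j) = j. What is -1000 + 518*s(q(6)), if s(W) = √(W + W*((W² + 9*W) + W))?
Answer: -1000 + 518*√582 ≈ 11497.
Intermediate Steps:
s(W) = √(W + W*(W² + 10*W))
-1000 + 518*s(q(6)) = -1000 + 518*√(6*(1 + 6² + 10*6)) = -1000 + 518*√(6*(1 + 36 + 60)) = -1000 + 518*√(6*97) = -1000 + 518*√582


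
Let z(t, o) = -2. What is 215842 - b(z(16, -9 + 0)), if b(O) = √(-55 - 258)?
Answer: 215842 - I*√313 ≈ 2.1584e+5 - 17.692*I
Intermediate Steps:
b(O) = I*√313 (b(O) = √(-313) = I*√313)
215842 - b(z(16, -9 + 0)) = 215842 - I*√313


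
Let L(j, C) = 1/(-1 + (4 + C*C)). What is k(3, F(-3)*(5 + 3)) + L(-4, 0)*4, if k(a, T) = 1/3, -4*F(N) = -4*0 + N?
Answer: 5/3 ≈ 1.6667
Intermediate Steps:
F(N) = -N/4 (F(N) = -(-4*0 + N)/4 = -(0 + N)/4 = -N/4)
L(j, C) = 1/(3 + C²) (L(j, C) = 1/(-1 + (4 + C²)) = 1/(3 + C²))
k(a, T) = ⅓
k(3, F(-3)*(5 + 3)) + L(-4, 0)*4 = ⅓ + 4/(3 + 0²) = ⅓ + 4/(3 + 0) = ⅓ + 4/3 = 5/3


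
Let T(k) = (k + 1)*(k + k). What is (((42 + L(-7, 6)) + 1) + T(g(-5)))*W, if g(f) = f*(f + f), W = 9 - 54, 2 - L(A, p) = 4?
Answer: -231345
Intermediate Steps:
L(A, p) = -2 (L(A, p) = 2 - 1*4 = 2 - 4 = -2)
W = -45
g(f) = 2*f² (g(f) = f*(2*f) = 2*f²)
T(k) = 2*k*(1 + k) (T(k) = (1 + k)*(2*k) = 2*k*(1 + k))
(((42 + L(-7, 6)) + 1) + T(g(-5)))*W = (((42 - 2) + 1) + 2*(2*(-5)²)*(1 + 2*(-5)²))*(-45) = ((40 + 1) + 2*(2*25)*(1 + 2*25))*(-45) = (41 + 2*50*(1 + 50))*(-45) = (41 + 2*50*51)*(-45) = (41 + 5100)*(-45) = 5141*(-45) = -231345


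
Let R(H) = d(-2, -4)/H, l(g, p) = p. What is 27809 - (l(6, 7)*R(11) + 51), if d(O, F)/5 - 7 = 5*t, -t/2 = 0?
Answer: 305093/11 ≈ 27736.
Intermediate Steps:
t = 0 (t = -2*0 = 0)
d(O, F) = 35 (d(O, F) = 35 + 5*(5*0) = 35 + 5*0 = 35 + 0 = 35)
R(H) = 35/H
27809 - (l(6, 7)*R(11) + 51) = 27809 - (7*(35/11) + 51) = 27809 - (245/11 + 51) = 27809 - 1*806/11 = 27809 - 806/11 = 305093/11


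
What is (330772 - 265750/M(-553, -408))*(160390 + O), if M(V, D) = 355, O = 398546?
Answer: 13096799431632/71 ≈ 1.8446e+11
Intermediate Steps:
(330772 - 265750/M(-553, -408))*(160390 + O) = (330772 - 265750/355)*(160390 + 398546) = (330772 - 265750*1/355)*558936 = (330772 - 53150/71)*558936 = (23431662/71)*558936 = 13096799431632/71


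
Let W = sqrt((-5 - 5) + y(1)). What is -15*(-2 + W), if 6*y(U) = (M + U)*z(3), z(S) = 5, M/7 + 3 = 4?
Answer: 30 - 5*I*sqrt(30) ≈ 30.0 - 27.386*I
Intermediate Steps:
M = 7 (M = -21 + 7*4 = -21 + 28 = 7)
y(U) = 35/6 + 5*U/6 (y(U) = ((7 + U)*5)/6 = (35 + 5*U)/6 = 35/6 + 5*U/6)
W = I*sqrt(30)/3 (W = sqrt((-5 - 5) + (35/6 + (5/6)*1)) = sqrt(-10 + (35/6 + 5/6)) = sqrt(-10 + 20/3) = sqrt(-10/3) = I*sqrt(30)/3 ≈ 1.8257*I)
-15*(-2 + W) = -15*(-2 + I*sqrt(30)/3) = 30 - 5*I*sqrt(30)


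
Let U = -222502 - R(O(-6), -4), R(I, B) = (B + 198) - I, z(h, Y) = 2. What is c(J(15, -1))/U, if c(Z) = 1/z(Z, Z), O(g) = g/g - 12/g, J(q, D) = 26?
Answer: -1/445386 ≈ -2.2452e-6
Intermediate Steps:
O(g) = 1 - 12/g
R(I, B) = 198 + B - I (R(I, B) = (198 + B) - I = 198 + B - I)
c(Z) = ½ (c(Z) = 1/2 = ½)
U = -222693 (U = -222502 - (198 - 4 - (-12 - 6)/(-6)) = -222502 - (198 - 4 - (-1)*(-18)/6) = -222502 - (198 - 4 - 1*3) = -222502 - (198 - 4 - 3) = -222502 - 1*191 = -222502 - 191 = -222693)
c(J(15, -1))/U = (½)/(-222693) = (½)*(-1/222693) = -1/445386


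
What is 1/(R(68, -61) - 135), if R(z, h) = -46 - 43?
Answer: -1/224 ≈ -0.0044643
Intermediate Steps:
R(z, h) = -89
1/(R(68, -61) - 135) = 1/(-89 - 135) = 1/(-224) = -1/224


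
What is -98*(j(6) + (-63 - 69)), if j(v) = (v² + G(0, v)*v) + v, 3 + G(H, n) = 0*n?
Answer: 10584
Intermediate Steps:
G(H, n) = -3 (G(H, n) = -3 + 0*n = -3 + 0 = -3)
j(v) = v² - 2*v (j(v) = (v² - 3*v) + v = v² - 2*v)
-98*(j(6) + (-63 - 69)) = -98*(6*(-2 + 6) + (-63 - 69)) = -98*(6*4 - 132) = -98*(24 - 132) = -98*(-108) = 10584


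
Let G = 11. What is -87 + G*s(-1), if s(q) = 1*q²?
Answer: -76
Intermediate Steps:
s(q) = q²
-87 + G*s(-1) = -87 + 11*(-1)² = -87 + 11*1 = -87 + 11 = -76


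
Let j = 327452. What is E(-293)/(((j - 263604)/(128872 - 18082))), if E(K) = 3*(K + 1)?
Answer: -12131505/7981 ≈ -1520.0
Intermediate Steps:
E(K) = 3 + 3*K (E(K) = 3*(1 + K) = 3 + 3*K)
E(-293)/(((j - 263604)/(128872 - 18082))) = (3 + 3*(-293))/(((327452 - 263604)/(128872 - 18082))) = (3 - 879)/((63848/110790)) = -876/(63848*(1/110790)) = -876/31924/55395 = -876*55395/31924 = -12131505/7981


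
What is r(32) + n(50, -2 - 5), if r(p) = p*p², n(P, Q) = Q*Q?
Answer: 32817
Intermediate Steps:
n(P, Q) = Q²
r(p) = p³
r(32) + n(50, -2 - 5) = 32³ + (-2 - 5)² = 32768 + (-7)² = 32768 + 49 = 32817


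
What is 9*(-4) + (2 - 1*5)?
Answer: -39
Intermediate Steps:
9*(-4) + (2 - 1*5) = -36 + (2 - 5) = -36 - 3 = -39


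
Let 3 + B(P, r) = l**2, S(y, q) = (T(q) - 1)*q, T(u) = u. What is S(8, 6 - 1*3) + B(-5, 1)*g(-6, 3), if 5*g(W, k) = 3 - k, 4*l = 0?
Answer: 6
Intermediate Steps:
l = 0 (l = (1/4)*0 = 0)
g(W, k) = 3/5 - k/5 (g(W, k) = (3 - k)/5 = 3/5 - k/5)
S(y, q) = q*(-1 + q) (S(y, q) = (q - 1)*q = (-1 + q)*q = q*(-1 + q))
B(P, r) = -3 (B(P, r) = -3 + 0**2 = -3 + 0 = -3)
S(8, 6 - 1*3) + B(-5, 1)*g(-6, 3) = (6 - 1*3)*(-1 + (6 - 1*3)) - 3*(3/5 - 1/5*3) = (6 - 3)*(-1 + (6 - 3)) - 3*(3/5 - 3/5) = 3*(-1 + 3) - 3*0 = 3*2 + 0 = 6 + 0 = 6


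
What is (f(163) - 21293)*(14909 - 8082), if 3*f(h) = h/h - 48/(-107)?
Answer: -46661848646/321 ≈ -1.4536e+8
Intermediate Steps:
f(h) = 155/321 (f(h) = (h/h - 48/(-107))/3 = (1 - 48*(-1/107))/3 = (1 + 48/107)/3 = (1/3)*(155/107) = 155/321)
(f(163) - 21293)*(14909 - 8082) = (155/321 - 21293)*(14909 - 8082) = -6834898/321*6827 = -46661848646/321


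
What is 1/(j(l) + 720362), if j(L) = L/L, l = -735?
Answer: 1/720363 ≈ 1.3882e-6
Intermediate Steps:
j(L) = 1
1/(j(l) + 720362) = 1/(1 + 720362) = 1/720363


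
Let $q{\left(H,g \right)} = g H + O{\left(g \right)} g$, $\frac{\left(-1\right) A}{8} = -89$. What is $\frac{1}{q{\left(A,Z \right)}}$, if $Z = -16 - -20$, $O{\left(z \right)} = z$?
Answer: $\frac{1}{2864} \approx 0.00034916$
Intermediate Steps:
$A = 712$ ($A = \left(-8\right) \left(-89\right) = 712$)
$Z = 4$ ($Z = -16 + 20 = 4$)
$q{\left(H,g \right)} = g^{2} + H g$ ($q{\left(H,g \right)} = g H + g g = H g + g^{2} = g^{2} + H g$)
$\frac{1}{q{\left(A,Z \right)}} = \frac{1}{4 \left(712 + 4\right)} = \frac{1}{4 \cdot 716} = \frac{1}{2864}$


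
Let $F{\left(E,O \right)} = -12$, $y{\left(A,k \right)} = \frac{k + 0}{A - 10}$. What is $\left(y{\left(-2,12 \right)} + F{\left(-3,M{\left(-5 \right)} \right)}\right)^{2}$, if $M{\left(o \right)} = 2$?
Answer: $169$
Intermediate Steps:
$y{\left(A,k \right)} = \frac{k}{-10 + A}$
$\left(y{\left(-2,12 \right)} + F{\left(-3,M{\left(-5 \right)} \right)}\right)^{2} = \left(\frac{12}{-10 - 2} - 12\right)^{2} = \left(\frac{12}{-12} - 12\right)^{2} = \left(12 \left(- \frac{1}{12}\right) - 12\right)^{2} = \left(-1 - 12\right)^{2} = \left(-13\right)^{2} = 169$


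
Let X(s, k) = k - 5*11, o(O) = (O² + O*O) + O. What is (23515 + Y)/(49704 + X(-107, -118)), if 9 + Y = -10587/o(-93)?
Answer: 134803381/284060285 ≈ 0.47456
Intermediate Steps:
o(O) = O + 2*O² (o(O) = (O² + O²) + O = 2*O² + O = O + 2*O²)
X(s, k) = -55 + k (X(s, k) = k - 55 = -55 + k)
Y = -55144/5735 (Y = -9 - 10587*(-1/(93*(1 + 2*(-93)))) = -9 - 10587*(-1/(93*(1 - 186))) = -9 - 10587/((-93*(-185))) = -9 - 10587/17205 = -9 - 10587*1/17205 = -9 - 3529/5735 = -55144/5735 ≈ -9.6153)
(23515 + Y)/(49704 + X(-107, -118)) = (23515 - 55144/5735)/(49704 + (-55 - 118)) = 134803381/(5735*(49704 - 173)) = (134803381/5735)/49531 = (134803381/5735)*(1/49531) = 134803381/284060285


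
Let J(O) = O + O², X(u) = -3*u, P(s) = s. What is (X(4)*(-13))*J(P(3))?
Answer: 1872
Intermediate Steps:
(X(4)*(-13))*J(P(3)) = (-3*4*(-13))*(3*(1 + 3)) = (-12*(-13))*(3*4) = 156*12 = 1872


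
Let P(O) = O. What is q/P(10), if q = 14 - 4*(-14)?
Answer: 7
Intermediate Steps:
q = 70 (q = 14 + 56 = 70)
q/P(10) = 70/10 = 70*(⅒) = 7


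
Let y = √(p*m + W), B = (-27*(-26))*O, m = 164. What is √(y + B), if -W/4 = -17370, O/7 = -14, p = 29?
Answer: √(-68796 + 2*√18559) ≈ 261.77*I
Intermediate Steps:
O = -98 (O = 7*(-14) = -98)
W = 69480 (W = -4*(-17370) = 69480)
B = -68796 (B = -27*(-26)*(-98) = 702*(-98) = -68796)
y = 2*√18559 (y = √(29*164 + 69480) = √(4756 + 69480) = √74236 = 2*√18559 ≈ 272.46)
√(y + B) = √(2*√18559 - 68796) = √(-68796 + 2*√18559)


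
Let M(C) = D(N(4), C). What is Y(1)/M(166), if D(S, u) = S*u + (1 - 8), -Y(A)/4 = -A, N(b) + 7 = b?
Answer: -4/505 ≈ -0.0079208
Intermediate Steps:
N(b) = -7 + b
Y(A) = 4*A (Y(A) = -(-4)*A = 4*A)
D(S, u) = -7 + S*u (D(S, u) = S*u - 7 = -7 + S*u)
M(C) = -7 - 3*C (M(C) = -7 + (-7 + 4)*C = -7 - 3*C)
Y(1)/M(166) = (4*1)/(-7 - 3*166) = 4/(-7 - 498) = 4/(-505) = 4*(-1/505) = -4/505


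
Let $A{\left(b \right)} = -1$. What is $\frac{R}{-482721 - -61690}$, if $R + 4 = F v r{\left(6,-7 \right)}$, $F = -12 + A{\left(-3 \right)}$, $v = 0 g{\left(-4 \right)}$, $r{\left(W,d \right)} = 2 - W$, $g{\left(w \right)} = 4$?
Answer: $\frac{4}{421031} \approx 9.5005 \cdot 10^{-6}$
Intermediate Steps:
$v = 0$ ($v = 0 \cdot 4 = 0$)
$F = -13$ ($F = -12 - 1 = -13$)
$R = -4$ ($R = -4 + \left(-13\right) 0 \left(2 - 6\right) = -4 + 0 \left(2 - 6\right) = -4 + 0 \left(-4\right) = -4 + 0 = -4$)
$\frac{R}{-482721 - -61690} = - \frac{4}{-482721 - -61690} = - \frac{4}{-482721 + 61690} = - \frac{4}{-421031} = \left(-4\right) \left(- \frac{1}{421031}\right) = \frac{4}{421031}$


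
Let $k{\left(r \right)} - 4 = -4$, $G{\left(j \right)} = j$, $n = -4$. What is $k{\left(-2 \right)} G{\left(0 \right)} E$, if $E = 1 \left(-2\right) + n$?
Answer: $0$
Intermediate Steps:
$k{\left(r \right)} = 0$ ($k{\left(r \right)} = 4 - 4 = 0$)
$E = -6$ ($E = 1 \left(-2\right) - 4 = -2 - 4 = -6$)
$k{\left(-2 \right)} G{\left(0 \right)} E = 0 \cdot 0 \left(-6\right) = 0 \left(-6\right) = 0$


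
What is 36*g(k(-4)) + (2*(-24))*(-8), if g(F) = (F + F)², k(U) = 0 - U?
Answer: 2688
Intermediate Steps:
k(U) = -U
g(F) = 4*F² (g(F) = (2*F)² = 4*F²)
36*g(k(-4)) + (2*(-24))*(-8) = 36*(4*(-1*(-4))²) + (2*(-24))*(-8) = 36*(4*4²) - 48*(-8) = 36*(4*16) + 384 = 36*64 + 384 = 2304 + 384 = 2688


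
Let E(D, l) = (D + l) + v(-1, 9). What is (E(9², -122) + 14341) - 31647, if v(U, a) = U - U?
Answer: -17347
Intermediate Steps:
v(U, a) = 0
E(D, l) = D + l (E(D, l) = (D + l) + 0 = D + l)
(E(9², -122) + 14341) - 31647 = ((9² - 122) + 14341) - 31647 = ((81 - 122) + 14341) - 31647 = (-41 + 14341) - 31647 = 14300 - 31647 = -17347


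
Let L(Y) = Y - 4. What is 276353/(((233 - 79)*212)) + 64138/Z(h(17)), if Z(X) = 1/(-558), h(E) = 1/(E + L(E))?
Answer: -15174534107/424 ≈ -3.5789e+7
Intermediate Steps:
L(Y) = -4 + Y
h(E) = 1/(-4 + 2*E) (h(E) = 1/(E + (-4 + E)) = 1/(-4 + 2*E))
Z(X) = -1/558
276353/(((233 - 79)*212)) + 64138/Z(h(17)) = 276353/(((233 - 79)*212)) + 64138/(-1/558) = 276353/((154*212)) + 64138*(-558) = 276353/32648 - 35789004 = 276353*(1/32648) - 35789004 = 3589/424 - 35789004 = -15174534107/424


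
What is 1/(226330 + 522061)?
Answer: 1/748391 ≈ 1.3362e-6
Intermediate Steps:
1/(226330 + 522061) = 1/748391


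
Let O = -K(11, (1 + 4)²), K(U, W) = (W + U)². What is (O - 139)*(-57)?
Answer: 81795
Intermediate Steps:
K(U, W) = (U + W)²
O = -1296 (O = -(11 + (1 + 4)²)² = -(11 + 5²)² = -(11 + 25)² = -1*36² = -1*1296 = -1296)
(O - 139)*(-57) = (-1296 - 139)*(-57) = -1435*(-57) = 81795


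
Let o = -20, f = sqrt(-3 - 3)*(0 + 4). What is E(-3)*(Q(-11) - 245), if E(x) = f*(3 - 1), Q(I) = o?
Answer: -2120*I*sqrt(6) ≈ -5192.9*I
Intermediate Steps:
f = 4*I*sqrt(6) (f = sqrt(-6)*4 = (I*sqrt(6))*4 = 4*I*sqrt(6) ≈ 9.798*I)
Q(I) = -20
E(x) = 8*I*sqrt(6) (E(x) = (4*I*sqrt(6))*(3 - 1) = (4*I*sqrt(6))*2 = 8*I*sqrt(6))
E(-3)*(Q(-11) - 245) = (8*I*sqrt(6))*(-20 - 245) = (8*I*sqrt(6))*(-265) = -2120*I*sqrt(6)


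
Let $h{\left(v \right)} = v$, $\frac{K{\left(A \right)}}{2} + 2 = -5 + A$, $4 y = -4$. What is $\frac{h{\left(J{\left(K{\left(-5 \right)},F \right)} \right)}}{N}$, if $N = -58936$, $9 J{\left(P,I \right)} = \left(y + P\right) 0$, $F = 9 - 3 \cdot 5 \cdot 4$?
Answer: $0$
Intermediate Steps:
$y = -1$ ($y = \frac{1}{4} \left(-4\right) = -1$)
$K{\left(A \right)} = -14 + 2 A$ ($K{\left(A \right)} = -4 + 2 \left(-5 + A\right) = -4 + \left(-10 + 2 A\right) = -14 + 2 A$)
$F = -51$ ($F = 9 - 15 \cdot 4 = 9 - 60 = -51$)
$J{\left(P,I \right)} = 0$ ($J{\left(P,I \right)} = \frac{\left(-1 + P\right) 0}{9} = \frac{1}{9} \cdot 0 = 0$)
$\frac{h{\left(J{\left(K{\left(-5 \right)},F \right)} \right)}}{N} = \frac{0}{-58936} = 0 \left(- \frac{1}{58936}\right) = 0$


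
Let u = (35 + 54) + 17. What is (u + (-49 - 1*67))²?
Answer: 100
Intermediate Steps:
u = 106 (u = 89 + 17 = 106)
(u + (-49 - 1*67))² = (106 + (-49 - 1*67))² = (106 + (-49 - 67))² = (106 - 116)² = (-10)² = 100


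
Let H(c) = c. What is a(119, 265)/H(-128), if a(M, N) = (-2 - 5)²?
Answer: -49/128 ≈ -0.38281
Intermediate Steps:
a(M, N) = 49 (a(M, N) = (-7)² = 49)
a(119, 265)/H(-128) = 49/(-128) = 49*(-1/128) = -49/128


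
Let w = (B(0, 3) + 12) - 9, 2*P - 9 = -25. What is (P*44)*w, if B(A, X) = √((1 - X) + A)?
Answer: -1056 - 352*I*√2 ≈ -1056.0 - 497.8*I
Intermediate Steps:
P = -8 (P = 9/2 + (½)*(-25) = 9/2 - 25/2 = -8)
B(A, X) = √(1 + A - X)
w = 3 + I*√2 (w = (√(1 + 0 - 1*3) + 12) - 9 = (√(1 + 0 - 3) + 12) - 9 = (√(-2) + 12) - 9 = (I*√2 + 12) - 9 = (12 + I*√2) - 9 = 3 + I*√2 ≈ 3.0 + 1.4142*I)
(P*44)*w = (-8*44)*(3 + I*√2) = -352*(3 + I*√2) = -1056 - 352*I*√2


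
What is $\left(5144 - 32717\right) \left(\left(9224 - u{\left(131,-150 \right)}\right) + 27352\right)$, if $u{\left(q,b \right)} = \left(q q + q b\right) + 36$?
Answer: $-1076146617$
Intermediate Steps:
$u{\left(q,b \right)} = 36 + q^{2} + b q$ ($u{\left(q,b \right)} = \left(q^{2} + b q\right) + 36 = 36 + q^{2} + b q$)
$\left(5144 - 32717\right) \left(\left(9224 - u{\left(131,-150 \right)}\right) + 27352\right) = \left(5144 - 32717\right) \left(\left(9224 - \left(36 + 131^{2} - 19650\right)\right) + 27352\right) = - 27573 \left(\left(9224 - \left(36 + 17161 - 19650\right)\right) + 27352\right) = - 27573 \left(\left(9224 - -2453\right) + 27352\right) = - 27573 \left(\left(9224 + 2453\right) + 27352\right) = - 27573 \left(11677 + 27352\right) = \left(-27573\right) 39029 = -1076146617$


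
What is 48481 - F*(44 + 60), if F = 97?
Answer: 38393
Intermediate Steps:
48481 - F*(44 + 60) = 48481 - 97*(44 + 60) = 48481 - 97*104 = 48481 - 1*10088 = 48481 - 10088 = 38393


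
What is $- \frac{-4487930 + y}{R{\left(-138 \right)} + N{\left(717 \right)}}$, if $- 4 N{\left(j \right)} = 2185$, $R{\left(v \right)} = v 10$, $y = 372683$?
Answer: $- \frac{16460988}{7705} \approx -2136.4$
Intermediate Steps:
$R{\left(v \right)} = 10 v$
$N{\left(j \right)} = - \frac{2185}{4}$ ($N{\left(j \right)} = \left(- \frac{1}{4}\right) 2185 = - \frac{2185}{4}$)
$- \frac{-4487930 + y}{R{\left(-138 \right)} + N{\left(717 \right)}} = - \frac{-4487930 + 372683}{10 \left(-138\right) - \frac{2185}{4}} = - \frac{-4115247}{-1380 - \frac{2185}{4}} = - \frac{-4115247}{- \frac{7705}{4}} = - \frac{\left(-4115247\right) \left(-4\right)}{7705} = \left(-1\right) \frac{16460988}{7705} = - \frac{16460988}{7705}$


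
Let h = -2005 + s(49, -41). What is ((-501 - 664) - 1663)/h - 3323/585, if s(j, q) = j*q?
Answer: -216373/43485 ≈ -4.9758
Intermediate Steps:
h = -4014 (h = -2005 + 49*(-41) = -2005 - 2009 = -4014)
((-501 - 664) - 1663)/h - 3323/585 = ((-501 - 664) - 1663)/(-4014) - 3323/585 = (-1165 - 1663)*(-1/4014) - 3323*1/585 = -2828*(-1/4014) - 3323/585 = 1414/2007 - 3323/585 = -216373/43485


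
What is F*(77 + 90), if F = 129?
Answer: 21543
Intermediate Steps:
F*(77 + 90) = 129*(77 + 90) = 129*167 = 21543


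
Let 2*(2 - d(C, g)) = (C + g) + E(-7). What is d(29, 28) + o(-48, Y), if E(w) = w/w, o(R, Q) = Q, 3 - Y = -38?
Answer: 14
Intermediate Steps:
Y = 41 (Y = 3 - 1*(-38) = 3 + 38 = 41)
E(w) = 1
d(C, g) = 3/2 - C/2 - g/2 (d(C, g) = 2 - ((C + g) + 1)/2 = 2 - (1 + C + g)/2 = 2 + (-½ - C/2 - g/2) = 3/2 - C/2 - g/2)
d(29, 28) + o(-48, Y) = (3/2 - ½*29 - ½*28) + 41 = (3/2 - 29/2 - 14) + 41 = -27 + 41 = 14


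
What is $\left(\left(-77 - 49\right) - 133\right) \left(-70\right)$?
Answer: $18130$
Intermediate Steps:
$\left(\left(-77 - 49\right) - 133\right) \left(-70\right) = \left(-126 - 133\right) \left(-70\right) = \left(-259\right) \left(-70\right) = 18130$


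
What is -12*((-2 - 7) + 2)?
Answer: 84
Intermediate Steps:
-12*((-2 - 7) + 2) = -12*(-9 + 2) = -12*(-7) = 84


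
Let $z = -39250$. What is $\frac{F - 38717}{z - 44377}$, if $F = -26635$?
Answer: $\frac{65352}{83627} \approx 0.78147$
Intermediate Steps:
$\frac{F - 38717}{z - 44377} = \frac{-26635 - 38717}{-39250 - 44377} = - \frac{65352}{-83627} = \left(-65352\right) \left(- \frac{1}{83627}\right) = \frac{65352}{83627}$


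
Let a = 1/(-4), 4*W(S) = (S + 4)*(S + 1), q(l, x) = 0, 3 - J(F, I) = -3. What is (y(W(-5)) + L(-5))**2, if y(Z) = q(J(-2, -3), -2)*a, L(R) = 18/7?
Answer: 324/49 ≈ 6.6122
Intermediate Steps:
J(F, I) = 6 (J(F, I) = 3 - 1*(-3) = 3 + 3 = 6)
W(S) = (1 + S)*(4 + S)/4 (W(S) = ((S + 4)*(S + 1))/4 = ((4 + S)*(1 + S))/4 = ((1 + S)*(4 + S))/4 = (1 + S)*(4 + S)/4)
a = -1/4 (a = 1*(-1/4) = -1/4 ≈ -0.25000)
L(R) = 18/7 (L(R) = 18*(1/7) = 18/7)
y(Z) = 0 (y(Z) = 0*(-1/4) = 0)
(y(W(-5)) + L(-5))**2 = (0 + 18/7)**2 = (18/7)**2 = 324/49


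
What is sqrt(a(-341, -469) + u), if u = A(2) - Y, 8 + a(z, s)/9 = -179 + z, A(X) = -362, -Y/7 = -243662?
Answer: 2*I*sqrt(427687) ≈ 1308.0*I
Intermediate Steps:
Y = 1705634 (Y = -7*(-243662) = 1705634)
a(z, s) = -1683 + 9*z (a(z, s) = -72 + 9*(-179 + z) = -72 + (-1611 + 9*z) = -1683 + 9*z)
u = -1705996 (u = -362 - 1*1705634 = -362 - 1705634 = -1705996)
sqrt(a(-341, -469) + u) = sqrt((-1683 + 9*(-341)) - 1705996) = sqrt((-1683 - 3069) - 1705996) = sqrt(-4752 - 1705996) = sqrt(-1710748) = 2*I*sqrt(427687)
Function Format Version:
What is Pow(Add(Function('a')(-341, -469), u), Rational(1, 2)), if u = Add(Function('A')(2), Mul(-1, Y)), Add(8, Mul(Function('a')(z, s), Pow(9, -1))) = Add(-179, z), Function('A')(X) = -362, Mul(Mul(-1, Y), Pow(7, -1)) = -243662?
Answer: Mul(2, I, Pow(427687, Rational(1, 2))) ≈ Mul(1308.0, I)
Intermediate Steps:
Y = 1705634 (Y = Mul(-7, -243662) = 1705634)
Function('a')(z, s) = Add(-1683, Mul(9, z)) (Function('a')(z, s) = Add(-72, Mul(9, Add(-179, z))) = Add(-72, Add(-1611, Mul(9, z))) = Add(-1683, Mul(9, z)))
u = -1705996 (u = Add(-362, Mul(-1, 1705634)) = Add(-362, -1705634) = -1705996)
Pow(Add(Function('a')(-341, -469), u), Rational(1, 2)) = Pow(Add(Add(-1683, Mul(9, -341)), -1705996), Rational(1, 2)) = Pow(Add(Add(-1683, -3069), -1705996), Rational(1, 2)) = Pow(Add(-4752, -1705996), Rational(1, 2)) = Pow(-1710748, Rational(1, 2)) = Mul(2, I, Pow(427687, Rational(1, 2)))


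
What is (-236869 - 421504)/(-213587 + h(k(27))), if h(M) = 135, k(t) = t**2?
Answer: 15311/4964 ≈ 3.0844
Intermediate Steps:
(-236869 - 421504)/(-213587 + h(k(27))) = (-236869 - 421504)/(-213587 + 135) = -658373/(-213452) = -658373*(-1/213452) = 15311/4964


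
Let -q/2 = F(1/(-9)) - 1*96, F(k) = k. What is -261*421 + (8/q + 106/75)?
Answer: -1425687097/12975 ≈ -1.0988e+5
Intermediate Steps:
q = 1730/9 (q = -2*(1/(-9) - 1*96) = -2*(-⅑ - 96) = -2*(-865/9) = 1730/9 ≈ 192.22)
-261*421 + (8/q + 106/75) = -261*421 + (8/(1730/9) + 106/75) = -109881 + (8*(9/1730) + 106*(1/75)) = -109881 + (36/865 + 106/75) = -109881 + 18878/12975 = -1425687097/12975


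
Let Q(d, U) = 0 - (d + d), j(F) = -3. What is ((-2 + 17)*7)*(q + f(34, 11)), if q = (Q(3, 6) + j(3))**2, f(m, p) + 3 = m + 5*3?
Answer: 13335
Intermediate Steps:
f(m, p) = 12 + m (f(m, p) = -3 + (m + 5*3) = -3 + (m + 15) = -3 + (15 + m) = 12 + m)
Q(d, U) = -2*d (Q(d, U) = 0 - 2*d = -2*d)
q = 81 (q = (-2*3 - 3)**2 = (-6 - 3)**2 = (-9)**2 = 81)
((-2 + 17)*7)*(q + f(34, 11)) = ((-2 + 17)*7)*(81 + (12 + 34)) = (15*7)*(81 + 46) = 105*127 = 13335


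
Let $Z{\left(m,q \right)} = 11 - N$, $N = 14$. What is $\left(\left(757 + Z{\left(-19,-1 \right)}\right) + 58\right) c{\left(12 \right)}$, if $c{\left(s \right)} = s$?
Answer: $9744$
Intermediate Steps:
$Z{\left(m,q \right)} = -3$ ($Z{\left(m,q \right)} = 11 - 14 = -3$)
$\left(\left(757 + Z{\left(-19,-1 \right)}\right) + 58\right) c{\left(12 \right)} = \left(\left(757 - 3\right) + 58\right) 12 = \left(754 + 58\right) 12 = 812 \cdot 12 = 9744$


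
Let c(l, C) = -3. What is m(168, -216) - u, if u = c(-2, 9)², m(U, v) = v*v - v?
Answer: 46863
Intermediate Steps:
m(U, v) = v² - v
u = 9 (u = (-3)² = 9)
m(168, -216) - u = -216*(-1 - 216) - 1*9 = -216*(-217) - 9 = 46872 - 9 = 46863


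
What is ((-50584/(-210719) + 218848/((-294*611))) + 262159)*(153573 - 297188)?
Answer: -101795166099178478905/2703735489 ≈ -3.7650e+10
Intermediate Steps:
((-50584/(-210719) + 218848/((-294*611))) + 262159)*(153573 - 297188) = ((-50584*(-1/210719) + 218848/(-179634)) + 262159)*(-143615) = ((50584/210719 + 218848*(-1/179634)) + 262159)*(-143615) = ((50584/210719 - 15632/12831) + 262159)*(-143615) = (-2644916104/2703735489 + 262159)*(-143615) = (708805947144647/2703735489)*(-143615) = -101795166099178478905/2703735489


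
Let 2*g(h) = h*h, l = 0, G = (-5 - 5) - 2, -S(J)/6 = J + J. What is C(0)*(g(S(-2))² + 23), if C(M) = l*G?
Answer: 0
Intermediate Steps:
S(J) = -12*J (S(J) = -6*(J + J) = -12*J)
G = -12 (G = -10 - 2 = -12)
C(M) = 0 (C(M) = 0*(-12) = 0)
g(h) = h²/2 (g(h) = (h*h)/2 = h²/2)
C(0)*(g(S(-2))² + 23) = 0*(((-12*(-2))²/2)² + 23) = 0*(((½)*24²)² + 23) = 0*(((½)*576)² + 23) = 0*(288² + 23) = 0*(82944 + 23) = 0*82967 = 0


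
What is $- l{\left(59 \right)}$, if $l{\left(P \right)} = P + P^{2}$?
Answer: $-3540$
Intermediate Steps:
$- l{\left(59 \right)} = - 59 \left(1 + 59\right) = - 59 \cdot 60 = \left(-1\right) 3540 = -3540$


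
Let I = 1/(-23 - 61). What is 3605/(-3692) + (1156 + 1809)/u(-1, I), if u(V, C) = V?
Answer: -10950385/3692 ≈ -2966.0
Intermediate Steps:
I = -1/84 (I = 1/(-84) = -1/84 ≈ -0.011905)
3605/(-3692) + (1156 + 1809)/u(-1, I) = 3605/(-3692) + (1156 + 1809)/(-1) = 3605*(-1/3692) + 2965*(-1) = -3605/3692 - 2965 = -10950385/3692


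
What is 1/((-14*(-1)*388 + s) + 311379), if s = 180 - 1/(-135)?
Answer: 135/42793786 ≈ 3.1547e-6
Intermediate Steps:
s = 24301/135 (s = 180 - 1*(-1/135) = 180 + 1/135 = 24301/135 ≈ 180.01)
1/((-14*(-1)*388 + s) + 311379) = 1/((-14*(-1)*388 + 24301/135) + 311379) = 1/((14*388 + 24301/135) + 311379) = 1/((5432 + 24301/135) + 311379) = 1/(757621/135 + 311379) = 1/(42793786/135) = 135/42793786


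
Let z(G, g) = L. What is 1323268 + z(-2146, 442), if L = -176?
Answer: 1323092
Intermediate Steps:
z(G, g) = -176
1323268 + z(-2146, 442) = 1323268 - 176 = 1323092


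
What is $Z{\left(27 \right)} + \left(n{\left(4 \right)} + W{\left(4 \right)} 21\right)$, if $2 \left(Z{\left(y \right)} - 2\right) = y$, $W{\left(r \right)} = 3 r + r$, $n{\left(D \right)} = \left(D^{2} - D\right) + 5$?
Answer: $\frac{737}{2} \approx 368.5$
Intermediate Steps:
$n{\left(D \right)} = 5 + D^{2} - D$
$W{\left(r \right)} = 4 r$
$Z{\left(y \right)} = 2 + \frac{y}{2}$
$Z{\left(27 \right)} + \left(n{\left(4 \right)} + W{\left(4 \right)} 21\right) = \left(2 + \frac{1}{2} \cdot 27\right) + \left(\left(5 + 4^{2} - 4\right) + 4 \cdot 4 \cdot 21\right) = \left(2 + \frac{27}{2}\right) + \left(\left(5 + 16 - 4\right) + 16 \cdot 21\right) = \frac{31}{2} + \left(17 + 336\right) = \frac{31}{2} + 353 = \frac{737}{2}$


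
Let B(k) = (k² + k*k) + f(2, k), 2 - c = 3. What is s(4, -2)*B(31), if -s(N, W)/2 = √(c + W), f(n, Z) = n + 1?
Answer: -3850*I*√3 ≈ -6668.4*I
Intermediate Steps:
c = -1 (c = 2 - 1*3 = 2 - 3 = -1)
f(n, Z) = 1 + n
s(N, W) = -2*√(-1 + W)
B(k) = 3 + 2*k² (B(k) = (k² + k*k) + (1 + 2) = (k² + k²) + 3 = 2*k² + 3 = 3 + 2*k²)
s(4, -2)*B(31) = (-2*√(-1 - 2))*(3 + 2*31²) = (-2*I*√3)*(3 + 2*961) = (-2*I*√3)*(3 + 1922) = -2*I*√3*1925 = -3850*I*√3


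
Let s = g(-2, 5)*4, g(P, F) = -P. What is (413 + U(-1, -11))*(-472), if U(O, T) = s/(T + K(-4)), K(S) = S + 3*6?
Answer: -588584/3 ≈ -1.9619e+5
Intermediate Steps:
K(S) = 18 + S (K(S) = S + 18 = 18 + S)
s = 8 (s = -1*(-2)*4 = 2*4 = 8)
U(O, T) = 8/(14 + T) (U(O, T) = 8/(T + (18 - 4)) = 8/(T + 14) = 8/(14 + T))
(413 + U(-1, -11))*(-472) = (413 + 8/(14 - 11))*(-472) = (413 + 8/3)*(-472) = (1247/3)*(-472) = -588584/3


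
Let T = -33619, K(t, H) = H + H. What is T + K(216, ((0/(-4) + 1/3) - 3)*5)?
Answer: -100937/3 ≈ -33646.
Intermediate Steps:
K(t, H) = 2*H
T + K(216, ((0/(-4) + 1/3) - 3)*5) = -33619 + 2*(((0/(-4) + 1/3) - 3)*5) = -33619 + 2*(((0*(-¼) + 1*(⅓)) - 3)*5) = -33619 + 2*(((0 + ⅓) - 3)*5) = -33619 + 2*((⅓ - 3)*5) = -33619 + 2*(-8/3*5) = -33619 + 2*(-40/3) = -33619 - 80/3 = -100937/3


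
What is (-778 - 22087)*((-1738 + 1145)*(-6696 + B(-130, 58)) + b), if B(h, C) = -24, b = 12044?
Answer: -91391496460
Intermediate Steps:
(-778 - 22087)*((-1738 + 1145)*(-6696 + B(-130, 58)) + b) = (-778 - 22087)*((-1738 + 1145)*(-6696 - 24) + 12044) = -22865*(-593*(-6720) + 12044) = -22865*(3984960 + 12044) = -22865*3997004 = -91391496460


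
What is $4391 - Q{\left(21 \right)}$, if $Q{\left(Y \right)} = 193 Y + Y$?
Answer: $317$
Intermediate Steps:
$Q{\left(Y \right)} = 194 Y$
$4391 - Q{\left(21 \right)} = 4391 - 194 \cdot 21 = 4391 - 4074 = 317$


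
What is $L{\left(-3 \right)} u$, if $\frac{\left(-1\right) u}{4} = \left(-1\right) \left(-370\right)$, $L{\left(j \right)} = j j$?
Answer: $-13320$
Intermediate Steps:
$L{\left(j \right)} = j^{2}$
$u = -1480$ ($u = - 4 \left(\left(-1\right) \left(-370\right)\right) = \left(-4\right) 370 = -1480$)
$L{\left(-3 \right)} u = \left(-3\right)^{2} \left(-1480\right) = 9 \left(-1480\right) = -13320$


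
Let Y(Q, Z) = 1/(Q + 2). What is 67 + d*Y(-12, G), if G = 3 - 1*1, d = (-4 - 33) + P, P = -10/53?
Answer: 37481/530 ≈ 70.719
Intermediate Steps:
P = -10/53 (P = -10*1/53 = -10/53 ≈ -0.18868)
d = -1971/53 (d = (-4 - 33) - 10/53 = -37 - 10/53 = -1971/53 ≈ -37.189)
G = 2 (G = 3 - 1 = 2)
Y(Q, Z) = 1/(2 + Q)
67 + d*Y(-12, G) = 67 - 1971/(53*(2 - 12)) = 67 - 1971/53/(-10) = 67 - 1971/53*(-1/10) = 67 + 1971/530 = 37481/530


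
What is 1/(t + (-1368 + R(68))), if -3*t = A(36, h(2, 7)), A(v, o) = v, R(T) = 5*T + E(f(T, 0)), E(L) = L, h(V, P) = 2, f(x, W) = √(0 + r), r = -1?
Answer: -1040/1081601 - I/1081601 ≈ -0.00096154 - 9.2456e-7*I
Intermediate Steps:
f(x, W) = I (f(x, W) = √(0 - 1) = √(-1) = I)
R(T) = I + 5*T (R(T) = 5*T + I = I + 5*T)
t = -12 (t = -⅓*36 = -12)
1/(t + (-1368 + R(68))) = 1/(-12 + (-1368 + (I + 5*68))) = 1/(-12 + (-1368 + (I + 340))) = 1/(-12 + (-1368 + (340 + I))) = 1/(-12 + (-1028 + I)) = 1/(-1040 + I) = (-1040 - I)/1081601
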